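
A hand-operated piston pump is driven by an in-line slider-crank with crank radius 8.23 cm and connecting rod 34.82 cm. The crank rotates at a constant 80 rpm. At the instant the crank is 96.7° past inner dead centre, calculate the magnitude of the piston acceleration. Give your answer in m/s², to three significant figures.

2.04

ω = 2π·80/60 = 8.378 rad/s
x(θ) = r cosθ + √(L² − r² sin²θ); with ω constant, a = ω²·d²x/dθ².
d²x/dθ² = −r cosθ − r²(cos2θ)/√u − r⁴ sin²2θ/(4u^{3/2}),  u = L² − r² sin²θ = 0.114562 m².
Substituting r = 0.0823 m, L = 0.3482 m, θ = 96.7°: d²x/dθ² = +0.029053 m.
a = ω²·d²x/dθ² = (8.378)²·(+0.029053) = +2.039 m/s²;  |a| = 2.039 m/s².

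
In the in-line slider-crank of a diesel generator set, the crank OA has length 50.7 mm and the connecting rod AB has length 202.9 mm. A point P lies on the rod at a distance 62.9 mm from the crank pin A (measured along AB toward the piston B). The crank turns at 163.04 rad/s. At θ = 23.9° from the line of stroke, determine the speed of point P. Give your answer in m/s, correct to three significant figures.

6.33

ω = 163 rad/s.  Crank-pin speed |V_A| = rω = 8.2661 m/s, perpendicular to OA.
Rod angle: sinφ = −(r/L) sinθ ⇒ φ = -5.810°; ω_rod = −rω cosθ/√(L²−r²sin²θ) = -37.439 rad/s.
V_P = V_A + ω_rod × AP, with AP = 0.0629 m along the rod.
Components: V_Px = −rω sinθ − a·ω_rod·sinφ = -3.5874 m/s;  V_Py = rω cosθ + a·ω_rod·cosφ = +5.2145 m/s.
|V_P| = √(V_Px² + V_Py²) = 6.3293 m/s.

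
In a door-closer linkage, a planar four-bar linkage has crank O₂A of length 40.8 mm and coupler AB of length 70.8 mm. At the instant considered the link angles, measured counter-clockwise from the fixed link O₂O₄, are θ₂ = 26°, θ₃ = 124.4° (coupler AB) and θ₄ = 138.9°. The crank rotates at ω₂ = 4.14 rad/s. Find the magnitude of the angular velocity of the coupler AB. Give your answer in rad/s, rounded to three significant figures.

ω₂ = 4.14 rad/s
Differentiating the loop-closure r₂e^{iθ₂}+r₃e^{iθ₃}=r₁+r₄e^{iθ₄} gives r₂ω₂e^{iθ₂}+r₃ω₃e^{iθ₃}=r₄ω₄e^{iθ₄}.
Eliminating the other unknown: ω₃ = r₂ω₂ sin(θ₄−θ₂) / [r₃ sin(θ₃−θ₄)].
Numerator sine = +0.92119; denominator sine = -0.25038.
Result = 0.0408·4.14·(+0.92119) / (0.0708·(-0.25038)) = -8.7776 rad/s; magnitude 8.7776 rad/s.

8.78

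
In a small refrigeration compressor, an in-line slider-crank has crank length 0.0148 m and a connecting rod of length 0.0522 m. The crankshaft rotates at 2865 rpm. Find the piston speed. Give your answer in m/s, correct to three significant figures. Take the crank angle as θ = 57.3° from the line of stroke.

ω = 2π·2865/60 = 300 rad/s
For an in-line slider-crank, x = r cosθ + √(L² − r² sin²θ), so v = −rω sinθ·[1 + r cosθ/√(L² − r² sin²θ)].
With r = 0.0148 m, L = 0.0522 m, θ = 57.3°: √(L² − r² sin²θ) = 0.050692 m.
v = −0.0148·300·0.84151·[1 + 0.0148·0.54024/0.050692] = -4.3259 m/s.
|v| = 4.3259 m/s.

4.33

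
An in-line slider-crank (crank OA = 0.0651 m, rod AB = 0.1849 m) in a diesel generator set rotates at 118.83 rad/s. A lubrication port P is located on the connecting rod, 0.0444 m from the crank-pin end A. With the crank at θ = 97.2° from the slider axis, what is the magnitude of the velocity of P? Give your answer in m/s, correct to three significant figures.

7.62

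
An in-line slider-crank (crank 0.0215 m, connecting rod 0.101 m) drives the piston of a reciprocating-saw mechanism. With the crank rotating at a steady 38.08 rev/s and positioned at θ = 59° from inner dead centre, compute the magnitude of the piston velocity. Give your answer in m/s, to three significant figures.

4.90

ω = 2π·38.1 = 239.3 rad/s
For an in-line slider-crank, x = r cosθ + √(L² − r² sin²θ), so v = −rω sinθ·[1 + r cosθ/√(L² − r² sin²θ)].
With r = 0.0215 m, L = 0.101 m, θ = 59°: √(L² − r² sin²θ) = 0.099304 m.
v = −0.0215·239.3·0.85717·[1 + 0.0215·0.51504/0.099304] = -4.9011 m/s.
|v| = 4.9011 m/s.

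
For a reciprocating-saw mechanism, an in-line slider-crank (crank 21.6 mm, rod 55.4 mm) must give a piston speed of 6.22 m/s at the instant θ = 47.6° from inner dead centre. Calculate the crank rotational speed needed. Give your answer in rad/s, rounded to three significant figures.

For an in-line slider-crank, |v_piston| = rω|sinθ|·[1 + r cosθ/√(L² − r² sin²θ)].
With r = 0.0216 m, L = 0.0554 m, θ = 47.6°: the bracketed kinematic factor |dx/dθ| = 0.02033 m.
ω = v/|dx/dθ| = 6.22/0.02033 = 305.96 rad/s.

306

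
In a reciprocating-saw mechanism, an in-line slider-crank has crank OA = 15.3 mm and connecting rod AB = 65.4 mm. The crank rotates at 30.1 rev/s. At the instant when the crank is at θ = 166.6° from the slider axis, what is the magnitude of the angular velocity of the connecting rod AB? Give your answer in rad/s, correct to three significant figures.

43.1

ω = 189.1 rad/s (converted from 30.1 rev/s).
The rod makes angle φ with the slider axis where L sinφ = r sinθ; differentiating, L cosφ·φ̇ = r ω cosθ.
L cosφ = √(L² − r² sin²θ) = 0.065304 m.
|ω_rod| = r ω |cosθ| / √(L² − r² sin²θ) = 0.0153·189.1·0.97278/0.065304 = 43.103 rad/s.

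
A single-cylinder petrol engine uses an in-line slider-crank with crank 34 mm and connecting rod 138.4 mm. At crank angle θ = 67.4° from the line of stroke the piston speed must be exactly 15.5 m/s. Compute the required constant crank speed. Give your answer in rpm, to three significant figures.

4300

For an in-line slider-crank, |v_piston| = rω|sinθ|·[1 + r cosθ/√(L² − r² sin²θ)].
With r = 0.034 m, L = 0.1384 m, θ = 67.4°: the bracketed kinematic factor |dx/dθ| = 0.034432 m.
ω = v/|dx/dθ| = 15.5/0.034432 = 450.17 rad/s.
N = 60ω/(2π) = 4298.8 rpm.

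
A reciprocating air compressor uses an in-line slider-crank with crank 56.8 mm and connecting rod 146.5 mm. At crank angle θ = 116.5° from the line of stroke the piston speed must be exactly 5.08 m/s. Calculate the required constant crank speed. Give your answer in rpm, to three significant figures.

1170

For an in-line slider-crank, |v_piston| = rω|sinθ|·[1 + r cosθ/√(L² − r² sin²θ)].
With r = 0.0568 m, L = 0.1465 m, θ = 116.5°: the bracketed kinematic factor |dx/dθ| = 0.041456 m.
ω = v/|dx/dθ| = 5.08/0.041456 = 122.54 rad/s.
N = 60ω/(2π) = 1170.2 rpm.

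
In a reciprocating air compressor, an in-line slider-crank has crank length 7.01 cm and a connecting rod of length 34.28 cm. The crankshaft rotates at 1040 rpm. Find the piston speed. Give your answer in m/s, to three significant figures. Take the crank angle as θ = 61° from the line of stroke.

7.35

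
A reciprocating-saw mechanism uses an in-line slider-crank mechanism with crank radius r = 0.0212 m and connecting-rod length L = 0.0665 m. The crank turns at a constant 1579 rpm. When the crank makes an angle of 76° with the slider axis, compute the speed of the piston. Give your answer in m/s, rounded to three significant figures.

3.68

ω = 2π·1579/60 = 165.4 rad/s
For an in-line slider-crank, x = r cosθ + √(L² − r² sin²θ), so v = −rω sinθ·[1 + r cosθ/√(L² − r² sin²θ)].
With r = 0.0212 m, L = 0.0665 m, θ = 76°: √(L² − r² sin²θ) = 0.063239 m.
v = −0.0212·165.4·0.97030·[1 + 0.0212·0.24192/0.063239] = -3.6772 m/s.
|v| = 3.6772 m/s.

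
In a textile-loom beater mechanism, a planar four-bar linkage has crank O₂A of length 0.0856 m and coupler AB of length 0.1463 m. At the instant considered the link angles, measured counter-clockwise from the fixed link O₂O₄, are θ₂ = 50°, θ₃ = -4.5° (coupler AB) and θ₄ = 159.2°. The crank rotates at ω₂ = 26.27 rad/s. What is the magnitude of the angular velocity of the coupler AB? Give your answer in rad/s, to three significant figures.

51.7

ω₂ = 26.27 rad/s
Differentiating the loop-closure r₂e^{iθ₂}+r₃e^{iθ₃}=r₁+r₄e^{iθ₄} gives r₂ω₂e^{iθ₂}+r₃ω₃e^{iθ₃}=r₄ω₄e^{iθ₄}.
Eliminating the other unknown: ω₃ = r₂ω₂ sin(θ₄−θ₂) / [r₃ sin(θ₃−θ₄)].
Numerator sine = +0.94438; denominator sine = -0.28067.
Result = 0.0856·26.27·(+0.94438) / (0.1463·(-0.28067)) = -51.718 rad/s; magnitude 51.718 rad/s.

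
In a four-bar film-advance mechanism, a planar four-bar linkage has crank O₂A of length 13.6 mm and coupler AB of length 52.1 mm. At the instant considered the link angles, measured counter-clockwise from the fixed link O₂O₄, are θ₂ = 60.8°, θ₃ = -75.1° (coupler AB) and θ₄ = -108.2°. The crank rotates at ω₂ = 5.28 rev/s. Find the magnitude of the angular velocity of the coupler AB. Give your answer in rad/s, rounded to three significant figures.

3.03

ω₂ = 33.18 rad/s (from 5.28 rev/s).
Differentiating the loop-closure r₂e^{iθ₂}+r₃e^{iθ₃}=r₁+r₄e^{iθ₄} gives r₂ω₂e^{iθ₂}+r₃ω₃e^{iθ₃}=r₄ω₄e^{iθ₄}.
Eliminating the other unknown: ω₃ = r₂ω₂ sin(θ₄−θ₂) / [r₃ sin(θ₃−θ₄)].
Numerator sine = -0.19081; denominator sine = +0.54610.
Result = 0.0136·33.18·(-0.19081) / (0.0521·(+0.54610)) = -3.0258 rad/s; magnitude 3.0258 rad/s.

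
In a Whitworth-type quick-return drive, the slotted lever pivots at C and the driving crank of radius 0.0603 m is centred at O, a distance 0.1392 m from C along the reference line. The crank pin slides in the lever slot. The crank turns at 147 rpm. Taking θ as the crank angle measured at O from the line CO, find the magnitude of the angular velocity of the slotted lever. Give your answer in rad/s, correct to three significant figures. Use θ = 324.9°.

ω = 15.39 rad/s (from 147 rpm).
Crank pin A relative to C: A = (d + r cosθ, r sinθ); lever angle φ = atan2(r sinθ, d + r cosθ).
Differentiating tanφ: φ̇ = rω(d cosθ + r)/(d² + r² + 2dr cosθ).
d² + r² + 2dr cosθ = |CA|² = 0.0367474 m²;  d cosθ + r = +0.17419 m.
|ω_lever| = |0.0603·15.39·+0.17419| / 0.0367474 = 4.4 rad/s.

4.40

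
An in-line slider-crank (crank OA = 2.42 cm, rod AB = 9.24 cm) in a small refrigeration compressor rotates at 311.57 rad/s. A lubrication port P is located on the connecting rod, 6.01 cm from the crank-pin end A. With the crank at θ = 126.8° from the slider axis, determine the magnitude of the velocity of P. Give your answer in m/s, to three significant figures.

5.63

ω = 311.6 rad/s.  Crank-pin speed |V_A| = rω = 7.54 m/s, perpendicular to OA.
Rod angle: sinφ = −(r/L) sinθ ⇒ φ = -12.106°; ω_rod = −rω cosθ/√(L²−r²sin²θ) = +49.993 rad/s.
V_P = V_A + ω_rod × AP, with AP = 0.0601 m along the rod.
Components: V_Px = −rω sinθ − a·ω_rod·sinφ = -5.4074 m/s;  V_Py = rω cosθ + a·ω_rod·cosφ = -1.5789 m/s.
|V_P| = √(V_Px² + V_Py²) = 5.6332 m/s.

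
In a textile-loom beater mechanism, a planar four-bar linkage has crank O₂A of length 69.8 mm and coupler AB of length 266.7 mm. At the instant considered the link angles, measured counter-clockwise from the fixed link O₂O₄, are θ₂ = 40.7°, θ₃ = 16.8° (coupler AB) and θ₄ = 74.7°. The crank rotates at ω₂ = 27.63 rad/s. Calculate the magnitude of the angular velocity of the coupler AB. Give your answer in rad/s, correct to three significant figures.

4.77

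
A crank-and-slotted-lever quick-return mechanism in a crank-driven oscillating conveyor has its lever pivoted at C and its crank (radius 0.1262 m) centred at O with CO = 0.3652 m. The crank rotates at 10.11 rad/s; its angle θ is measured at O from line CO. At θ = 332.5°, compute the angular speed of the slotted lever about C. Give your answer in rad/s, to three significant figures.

ω = 10.11 rad/s
Crank pin A relative to C: A = (d + r cosθ, r sinθ); lever angle φ = atan2(r sinθ, d + r cosθ).
Differentiating tanφ: φ̇ = rω(d cosθ + r)/(d² + r² + 2dr cosθ).
d² + r² + 2dr cosθ = |CA|² = 0.231059 m²;  d cosθ + r = +0.45014 m.
|ω_lever| = |0.1262·10.11·+0.45014| / 0.231059 = 2.4856 rad/s.

2.49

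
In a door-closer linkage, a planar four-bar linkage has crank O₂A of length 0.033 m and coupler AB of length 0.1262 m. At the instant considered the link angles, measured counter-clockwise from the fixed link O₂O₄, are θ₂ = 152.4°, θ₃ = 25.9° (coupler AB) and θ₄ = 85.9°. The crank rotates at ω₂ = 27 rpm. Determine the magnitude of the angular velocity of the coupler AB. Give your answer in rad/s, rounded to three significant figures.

0.783

ω₂ = 2.827 rad/s (from 27 rpm).
Differentiating the loop-closure r₂e^{iθ₂}+r₃e^{iθ₃}=r₁+r₄e^{iθ₄} gives r₂ω₂e^{iθ₂}+r₃ω₃e^{iθ₃}=r₄ω₄e^{iθ₄}.
Eliminating the other unknown: ω₃ = r₂ω₂ sin(θ₄−θ₂) / [r₃ sin(θ₃−θ₄)].
Numerator sine = -0.91706; denominator sine = -0.86603.
Result = 0.033·2.827·(-0.91706) / (0.1262·(-0.86603)) = +0.78291 rad/s; magnitude 0.78291 rad/s.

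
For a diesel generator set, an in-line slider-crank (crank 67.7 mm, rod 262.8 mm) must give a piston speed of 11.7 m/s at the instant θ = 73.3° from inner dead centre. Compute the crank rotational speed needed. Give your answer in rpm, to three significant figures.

For an in-line slider-crank, |v_piston| = rω|sinθ|·[1 + r cosθ/√(L² − r² sin²θ)].
With r = 0.0677 m, L = 0.2628 m, θ = 73.3°: the bracketed kinematic factor |dx/dθ| = 0.069798 m.
ω = v/|dx/dθ| = 11.7/0.069798 = 167.63 rad/s.
N = 60ω/(2π) = 1600.7 rpm.

1600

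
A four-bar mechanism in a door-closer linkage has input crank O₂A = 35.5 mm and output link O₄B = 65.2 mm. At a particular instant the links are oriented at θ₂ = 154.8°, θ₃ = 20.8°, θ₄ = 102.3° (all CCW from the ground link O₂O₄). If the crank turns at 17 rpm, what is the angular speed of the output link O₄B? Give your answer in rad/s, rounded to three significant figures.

0.705

ω₂ = 1.78 rad/s (from 17 rpm).
Differentiating the loop-closure r₂e^{iθ₂}+r₃e^{iθ₃}=r₁+r₄e^{iθ₄} gives r₂ω₂e^{iθ₂}+r₃ω₃e^{iθ₃}=r₄ω₄e^{iθ₄}.
Eliminating the other unknown: ω₄ = r₂ω₂ sin(θ₂−θ₃) / [r₄ sin(θ₄−θ₃)].
Numerator sine = +0.71934; denominator sine = +0.98902.
Result = 0.0355·1.78·(+0.71934) / (0.0652·(+0.98902)) = +0.705 rad/s; magnitude 0.705 rad/s.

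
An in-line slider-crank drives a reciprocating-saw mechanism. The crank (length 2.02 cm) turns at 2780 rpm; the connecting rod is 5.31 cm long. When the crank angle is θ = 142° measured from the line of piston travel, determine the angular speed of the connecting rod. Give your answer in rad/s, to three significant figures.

89.8

ω = 291.1 rad/s (converted from 2780 rpm).
The rod makes angle φ with the slider axis where L sinφ = r sinθ; differentiating, L cosφ·φ̇ = r ω cosθ.
L cosφ = √(L² − r² sin²θ) = 0.051623 m.
|ω_rod| = r ω |cosθ| / √(L² − r² sin²θ) = 0.0202·291.1·0.78801/0.051623 = 89.766 rad/s.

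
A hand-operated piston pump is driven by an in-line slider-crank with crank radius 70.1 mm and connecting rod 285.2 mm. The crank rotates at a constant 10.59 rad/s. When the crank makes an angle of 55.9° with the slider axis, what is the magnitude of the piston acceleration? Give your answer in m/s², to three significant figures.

3.70

ω = 10.59 rad/s
x(θ) = r cosθ + √(L² − r² sin²θ); with ω constant, a = ω²·d²x/dθ².
d²x/dθ² = −r cosθ − r²(cos2θ)/√u − r⁴ sin²2θ/(4u^{3/2}),  u = L² − r² sin²θ = 0.0779696 m².
Substituting r = 0.0701 m, L = 0.2852 m, θ = 55.9°: d²x/dθ² = -0.033004 m.
a = ω²·d²x/dθ² = (10.59)²·(-0.033004) = -3.7014 m/s²;  |a| = 3.7014 m/s².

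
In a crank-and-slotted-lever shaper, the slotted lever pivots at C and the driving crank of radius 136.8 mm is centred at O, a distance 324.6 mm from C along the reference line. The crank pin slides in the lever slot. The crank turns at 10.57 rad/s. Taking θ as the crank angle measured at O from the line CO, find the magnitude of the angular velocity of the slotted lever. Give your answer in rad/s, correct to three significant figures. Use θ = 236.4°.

0.827

ω = 10.57 rad/s
Crank pin A relative to C: A = (d + r cosθ, r sinθ); lever angle φ = atan2(r sinθ, d + r cosθ).
Differentiating tanφ: φ̇ = rω(d cosθ + r)/(d² + r² + 2dr cosθ).
d² + r² + 2dr cosθ = |CA|² = 0.0749324 m²;  d cosθ + r = -0.042831 m.
|ω_lever| = |0.1368·10.57·-0.042831| / 0.0749324 = 0.82651 rad/s.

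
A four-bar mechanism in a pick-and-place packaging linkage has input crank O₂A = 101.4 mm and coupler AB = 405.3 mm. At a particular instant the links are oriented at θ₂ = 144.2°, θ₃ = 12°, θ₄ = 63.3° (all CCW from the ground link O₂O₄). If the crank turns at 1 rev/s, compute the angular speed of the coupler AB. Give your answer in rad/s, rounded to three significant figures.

1.99

ω₂ = 6.283 rad/s (from 1 rev/s).
Differentiating the loop-closure r₂e^{iθ₂}+r₃e^{iθ₃}=r₁+r₄e^{iθ₄} gives r₂ω₂e^{iθ₂}+r₃ω₃e^{iθ₃}=r₄ω₄e^{iθ₄}.
Eliminating the other unknown: ω₃ = r₂ω₂ sin(θ₄−θ₂) / [r₃ sin(θ₃−θ₄)].
Numerator sine = -0.98741; denominator sine = -0.78043.
Result = 0.1014·6.283·(-0.98741) / (0.4053·(-0.78043)) = +1.9889 rad/s; magnitude 1.9889 rad/s.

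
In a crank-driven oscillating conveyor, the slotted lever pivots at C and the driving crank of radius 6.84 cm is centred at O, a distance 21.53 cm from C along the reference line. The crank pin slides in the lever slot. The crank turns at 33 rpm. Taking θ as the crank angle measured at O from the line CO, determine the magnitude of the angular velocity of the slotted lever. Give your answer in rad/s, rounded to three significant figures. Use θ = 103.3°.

0.101

ω = 3.456 rad/s (from 33 rpm).
Crank pin A relative to C: A = (d + r cosθ, r sinθ); lever angle φ = atan2(r sinθ, d + r cosθ).
Differentiating tanφ: φ̇ = rω(d cosθ + r)/(d² + r² + 2dr cosθ).
d² + r² + 2dr cosθ = |CA|² = 0.044257 m²;  d cosθ + r = +0.01887 m.
|ω_lever| = |0.0684·3.456·+0.01887| / 0.044257 = 0.10078 rad/s.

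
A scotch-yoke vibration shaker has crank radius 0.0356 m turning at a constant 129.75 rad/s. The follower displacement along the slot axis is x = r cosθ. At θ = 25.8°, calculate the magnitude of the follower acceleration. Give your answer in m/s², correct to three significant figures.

ω = 129.8 rad/s
x = r cosθ ⇒ ẍ = −rω² cosθ (ω constant).
|a| = rω²|cosθ| = 0.0356·(129.8)²·|cos 25.8°| = 539.59 m/s².

540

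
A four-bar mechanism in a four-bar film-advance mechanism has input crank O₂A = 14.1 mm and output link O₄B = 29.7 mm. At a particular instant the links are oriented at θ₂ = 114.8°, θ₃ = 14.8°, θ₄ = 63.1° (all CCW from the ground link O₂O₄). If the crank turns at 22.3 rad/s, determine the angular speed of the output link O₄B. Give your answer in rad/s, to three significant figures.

14.0

ω₂ = 22.3 rad/s
Differentiating the loop-closure r₂e^{iθ₂}+r₃e^{iθ₃}=r₁+r₄e^{iθ₄} gives r₂ω₂e^{iθ₂}+r₃ω₃e^{iθ₃}=r₄ω₄e^{iθ₄}.
Eliminating the other unknown: ω₄ = r₂ω₂ sin(θ₂−θ₃) / [r₄ sin(θ₄−θ₃)].
Numerator sine = +0.98481; denominator sine = +0.74664.
Result = 0.0141·22.3·(+0.98481) / (0.0297·(+0.74664)) = +13.964 rad/s; magnitude 13.964 rad/s.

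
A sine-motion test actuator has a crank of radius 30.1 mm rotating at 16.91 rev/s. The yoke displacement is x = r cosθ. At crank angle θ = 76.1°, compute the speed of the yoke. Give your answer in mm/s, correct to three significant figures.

ω = 106.2 rad/s (from 16.91 rev/s).
x = r cosθ ⇒ ẋ = −rω sinθ.
|v| = rω|sinθ| = 0.0301·106.2·|sin 76.1°| = 3.1044 m/s = 3104.4 mm/s.

3100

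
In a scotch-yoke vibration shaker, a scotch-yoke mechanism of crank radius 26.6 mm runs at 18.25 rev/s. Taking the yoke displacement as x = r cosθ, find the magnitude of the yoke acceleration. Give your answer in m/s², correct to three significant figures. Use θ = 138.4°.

ω = 114.7 rad/s (from 18.25 rev/s).
x = r cosθ ⇒ ẍ = −rω² cosθ (ω constant).
|a| = rω²|cosθ| = 0.0266·(114.7)²·|cos 138.4°| = 261.55 m/s².

262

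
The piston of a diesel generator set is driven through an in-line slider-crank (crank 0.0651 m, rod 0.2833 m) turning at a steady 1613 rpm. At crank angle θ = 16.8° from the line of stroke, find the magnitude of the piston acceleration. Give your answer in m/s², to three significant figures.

ω = 2π·1613/60 = 168.9 rad/s
x(θ) = r cosθ + √(L² − r² sin²θ); with ω constant, a = ω²·d²x/dθ².
d²x/dθ² = −r cosθ − r²(cos2θ)/√u − r⁴ sin²2θ/(4u^{3/2}),  u = L² − r² sin²θ = 0.0799048 m².
Substituting r = 0.0651 m, L = 0.2833 m, θ = 16.8°: d²x/dθ² = -0.07487 m.
a = ω²·d²x/dθ² = (168.9)²·(-0.07487) = -2136.2 m/s²;  |a| = 2136.2 m/s².

2140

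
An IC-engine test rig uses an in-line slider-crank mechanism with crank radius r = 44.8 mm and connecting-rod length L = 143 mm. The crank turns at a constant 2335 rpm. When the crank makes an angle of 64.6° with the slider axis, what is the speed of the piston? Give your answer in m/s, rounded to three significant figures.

11.3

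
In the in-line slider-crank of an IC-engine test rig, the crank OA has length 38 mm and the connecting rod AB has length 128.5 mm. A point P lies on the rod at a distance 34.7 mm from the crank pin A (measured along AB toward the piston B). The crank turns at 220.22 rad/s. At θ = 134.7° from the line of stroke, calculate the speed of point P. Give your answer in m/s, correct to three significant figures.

7.06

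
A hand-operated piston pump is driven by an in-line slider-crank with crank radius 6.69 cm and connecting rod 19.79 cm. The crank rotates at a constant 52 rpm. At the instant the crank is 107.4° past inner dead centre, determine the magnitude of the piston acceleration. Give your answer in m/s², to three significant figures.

ω = 2π·52/60 = 5.445 rad/s
x(θ) = r cosθ + √(L² − r² sin²θ); with ω constant, a = ω²·d²x/dθ².
d²x/dθ² = −r cosθ − r²(cos2θ)/√u − r⁴ sin²2θ/(4u^{3/2}),  u = L² − r² sin²θ = 0.035089 m².
Substituting r = 0.0669 m, L = 0.1979 m, θ = 107.4°: d²x/dθ² = +0.039377 m.
a = ω²·d²x/dθ² = (5.445)²·(+0.039377) = +1.1676 m/s²;  |a| = 1.1676 m/s².

1.17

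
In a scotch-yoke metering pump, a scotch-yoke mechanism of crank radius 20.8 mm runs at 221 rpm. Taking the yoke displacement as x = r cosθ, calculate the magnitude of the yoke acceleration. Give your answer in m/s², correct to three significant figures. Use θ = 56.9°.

ω = 23.14 rad/s (from 221 rpm).
x = r cosθ ⇒ ẍ = −rω² cosθ (ω constant).
|a| = rω²|cosθ| = 0.0208·(23.14)²·|cos 56.9°| = 6.0839 m/s².

6.08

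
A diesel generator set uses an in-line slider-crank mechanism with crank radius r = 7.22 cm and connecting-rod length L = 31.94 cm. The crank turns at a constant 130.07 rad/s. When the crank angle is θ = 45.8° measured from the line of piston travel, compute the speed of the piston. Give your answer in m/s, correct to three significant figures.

7.81

ω = 130.1 rad/s
For an in-line slider-crank, x = r cosθ + √(L² − r² sin²θ), so v = −rω sinθ·[1 + r cosθ/√(L² − r² sin²θ)].
With r = 0.0722 m, L = 0.3194 m, θ = 45.8°: √(L² − r² sin²θ) = 0.31518 m.
v = −0.0722·130.1·0.71691·[1 + 0.0722·0.69717/0.31518] = -7.8078 m/s.
|v| = 7.8078 m/s.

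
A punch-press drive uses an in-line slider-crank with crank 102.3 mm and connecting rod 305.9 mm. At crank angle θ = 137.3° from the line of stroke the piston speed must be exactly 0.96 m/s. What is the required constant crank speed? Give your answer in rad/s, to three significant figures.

18.5

For an in-line slider-crank, |v_piston| = rω|sinθ|·[1 + r cosθ/√(L² − r² sin²θ)].
With r = 0.1023 m, L = 0.3059 m, θ = 137.3°: the bracketed kinematic factor |dx/dθ| = 0.051869 m.
ω = v/|dx/dθ| = 0.96/0.051869 = 18.508 rad/s.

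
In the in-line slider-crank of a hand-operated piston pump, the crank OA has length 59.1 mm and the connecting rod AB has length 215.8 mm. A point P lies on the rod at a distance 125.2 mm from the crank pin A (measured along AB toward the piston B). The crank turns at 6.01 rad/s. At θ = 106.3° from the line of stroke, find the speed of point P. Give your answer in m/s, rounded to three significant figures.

ω = 6.01 rad/s.  Crank-pin speed |V_A| = rω = 0.35519 m/s, perpendicular to OA.
Rod angle: sinφ = −(r/L) sinθ ⇒ φ = -15.240°; ω_rod = −rω cosθ/√(L²−r²sin²θ) = +0.47879 rad/s.
V_P = V_A + ω_rod × AP, with AP = 0.1252 m along the rod.
Components: V_Px = −rω sinθ − a·ω_rod·sinφ = -0.32516 m/s;  V_Py = rω cosθ + a·ω_rod·cosφ = -0.041853 m/s.
|V_P| = √(V_Px² + V_Py²) = 0.32784 m/s.

0.328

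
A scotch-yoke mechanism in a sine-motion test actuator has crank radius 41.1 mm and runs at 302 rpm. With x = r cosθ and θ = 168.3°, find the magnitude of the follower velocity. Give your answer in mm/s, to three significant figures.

ω = 31.63 rad/s (from 302 rpm).
x = r cosθ ⇒ ẋ = −rω sinθ.
|v| = rω|sinθ| = 0.0411·31.63·|sin 168.3°| = 0.26358 m/s = 263.58 mm/s.

264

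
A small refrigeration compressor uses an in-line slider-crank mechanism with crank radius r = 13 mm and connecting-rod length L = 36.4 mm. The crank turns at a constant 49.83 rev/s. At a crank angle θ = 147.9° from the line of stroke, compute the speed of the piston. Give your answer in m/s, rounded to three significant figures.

1.50

ω = 2π·49.8 = 313.1 rad/s
For an in-line slider-crank, x = r cosθ + √(L² − r² sin²θ), so v = −rω sinθ·[1 + r cosθ/√(L² − r² sin²θ)].
With r = 0.013 m, L = 0.0364 m, θ = 147.9°: √(L² − r² sin²θ) = 0.035738 m.
v = −0.013·313.1·0.53140·[1 + 0.013·-0.84712/0.035738] = -1.4964 m/s.
|v| = 1.4964 m/s.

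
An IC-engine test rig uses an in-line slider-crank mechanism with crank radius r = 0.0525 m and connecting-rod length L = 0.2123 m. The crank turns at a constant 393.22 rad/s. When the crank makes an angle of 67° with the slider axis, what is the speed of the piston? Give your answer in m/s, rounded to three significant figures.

20.9

ω = 393.2 rad/s
For an in-line slider-crank, x = r cosθ + √(L² − r² sin²θ), so v = −rω sinθ·[1 + r cosθ/√(L² − r² sin²θ)].
With r = 0.0525 m, L = 0.2123 m, θ = 67°: √(L² − r² sin²θ) = 0.20673 m.
v = −0.0525·393.2·0.92050·[1 + 0.0525·0.39073/0.20673] = -20.889 m/s.
|v| = 20.889 m/s.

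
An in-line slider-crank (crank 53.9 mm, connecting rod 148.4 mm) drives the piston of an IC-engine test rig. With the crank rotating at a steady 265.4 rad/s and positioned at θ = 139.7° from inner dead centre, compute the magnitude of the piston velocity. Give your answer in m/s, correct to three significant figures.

6.62

ω = 265.4 rad/s
For an in-line slider-crank, x = r cosθ + √(L² − r² sin²θ), so v = −rω sinθ·[1 + r cosθ/√(L² − r² sin²θ)].
With r = 0.0539 m, L = 0.1484 m, θ = 139.7°: √(L² − r² sin²θ) = 0.14425 m.
v = −0.0539·265.4·0.64679·[1 + 0.0539·-0.76267/0.14425] = -6.6156 m/s.
|v| = 6.6156 m/s.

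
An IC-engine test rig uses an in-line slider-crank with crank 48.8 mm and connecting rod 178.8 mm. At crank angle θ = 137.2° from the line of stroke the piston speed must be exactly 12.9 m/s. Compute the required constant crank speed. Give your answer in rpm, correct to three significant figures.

For an in-line slider-crank, |v_piston| = rω|sinθ|·[1 + r cosθ/√(L² − r² sin²θ)].
With r = 0.0488 m, L = 0.1788 m, θ = 137.2°: the bracketed kinematic factor |dx/dθ| = 0.0264 m.
ω = v/|dx/dθ| = 12.9/0.0264 = 488.64 rad/s.
N = 60ω/(2π) = 4666.2 rpm.

4670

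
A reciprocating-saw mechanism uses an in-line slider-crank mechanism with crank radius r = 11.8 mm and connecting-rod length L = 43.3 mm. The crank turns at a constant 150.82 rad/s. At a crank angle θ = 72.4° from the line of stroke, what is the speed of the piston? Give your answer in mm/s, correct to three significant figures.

ω = 150.8 rad/s
For an in-line slider-crank, x = r cosθ + √(L² − r² sin²θ), so v = −rω sinθ·[1 + r cosθ/√(L² − r² sin²θ)].
With r = 0.0118 m, L = 0.0433 m, θ = 72.4°: √(L² − r² sin²θ) = 0.041814 m.
v = −0.0118·150.8·0.95319·[1 + 0.0118·0.30237/0.041814] = -1.8411 m/s.
|v| = 1.8411 m/s = 1841.1 mm/s.

1840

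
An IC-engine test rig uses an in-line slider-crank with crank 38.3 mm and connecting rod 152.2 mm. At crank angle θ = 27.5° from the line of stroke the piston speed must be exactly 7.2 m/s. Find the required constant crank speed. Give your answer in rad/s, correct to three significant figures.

For an in-line slider-crank, |v_piston| = rω|sinθ|·[1 + r cosθ/√(L² − r² sin²θ)].
With r = 0.0383 m, L = 0.1522 m, θ = 27.5°: the bracketed kinematic factor |dx/dθ| = 0.021659 m.
ω = v/|dx/dθ| = 7.2/0.021659 = 332.42 rad/s.

332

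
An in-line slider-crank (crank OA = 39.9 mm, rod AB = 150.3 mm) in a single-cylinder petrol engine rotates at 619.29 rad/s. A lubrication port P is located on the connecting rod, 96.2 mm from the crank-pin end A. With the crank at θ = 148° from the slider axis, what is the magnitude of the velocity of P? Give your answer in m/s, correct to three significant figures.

13.5

ω = 619.3 rad/s.  Crank-pin speed |V_A| = rω = 24.71 m/s, perpendicular to OA.
Rod angle: sinφ = −(r/L) sinθ ⇒ φ = -8.087°; ω_rod = −rω cosθ/√(L²−r²sin²θ) = +140.82 rad/s.
V_P = V_A + ω_rod × AP, with AP = 0.0962 m along the rod.
Components: V_Px = −rω sinθ − a·ω_rod·sinφ = -11.188 m/s;  V_Py = rω cosθ + a·ω_rod·cosφ = -7.5427 m/s.
|V_P| = √(V_Px² + V_Py²) = 13.493 m/s.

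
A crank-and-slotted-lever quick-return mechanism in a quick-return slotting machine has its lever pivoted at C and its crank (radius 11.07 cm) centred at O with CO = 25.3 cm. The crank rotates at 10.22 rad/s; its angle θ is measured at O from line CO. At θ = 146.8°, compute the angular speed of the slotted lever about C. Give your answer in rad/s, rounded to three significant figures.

ω = 10.22 rad/s
Crank pin A relative to C: A = (d + r cosθ, r sinθ); lever angle φ = atan2(r sinθ, d + r cosθ).
Differentiating tanφ: φ̇ = rω(d cosθ + r)/(d² + r² + 2dr cosθ).
d² + r² + 2dr cosθ = |CA|² = 0.0293928 m²;  d cosθ + r = -0.101 m.
|ω_lever| = |0.1107·10.22·-0.101| / 0.0293928 = 3.8876 rad/s.

3.89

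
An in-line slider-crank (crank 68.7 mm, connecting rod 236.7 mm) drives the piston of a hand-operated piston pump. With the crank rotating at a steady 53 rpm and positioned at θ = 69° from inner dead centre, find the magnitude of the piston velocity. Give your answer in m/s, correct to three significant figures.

0.394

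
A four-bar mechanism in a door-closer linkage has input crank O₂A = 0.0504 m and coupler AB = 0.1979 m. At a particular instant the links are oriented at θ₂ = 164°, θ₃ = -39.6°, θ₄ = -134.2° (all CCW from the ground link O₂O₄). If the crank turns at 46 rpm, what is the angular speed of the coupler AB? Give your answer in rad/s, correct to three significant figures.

1.08

ω₂ = 4.817 rad/s (from 46 rpm).
Differentiating the loop-closure r₂e^{iθ₂}+r₃e^{iθ₃}=r₁+r₄e^{iθ₄} gives r₂ω₂e^{iθ₂}+r₃ω₃e^{iθ₃}=r₄ω₄e^{iθ₄}.
Eliminating the other unknown: ω₃ = r₂ω₂ sin(θ₄−θ₂) / [r₃ sin(θ₃−θ₄)].
Numerator sine = +0.88130; denominator sine = +0.99678.
Result = 0.0504·4.817·(+0.88130) / (0.1979·(+0.99678)) = +1.0847 rad/s; magnitude 1.0847 rad/s.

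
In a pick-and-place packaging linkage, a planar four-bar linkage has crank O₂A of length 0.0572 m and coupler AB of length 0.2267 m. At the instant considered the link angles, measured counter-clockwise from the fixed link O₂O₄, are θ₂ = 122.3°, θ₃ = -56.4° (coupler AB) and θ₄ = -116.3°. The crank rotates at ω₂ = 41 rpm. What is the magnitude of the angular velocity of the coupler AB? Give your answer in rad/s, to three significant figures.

ω₂ = 4.294 rad/s (from 41 rpm).
Differentiating the loop-closure r₂e^{iθ₂}+r₃e^{iθ₃}=r₁+r₄e^{iθ₄} gives r₂ω₂e^{iθ₂}+r₃ω₃e^{iθ₃}=r₄ω₄e^{iθ₄}.
Eliminating the other unknown: ω₃ = r₂ω₂ sin(θ₄−θ₂) / [r₃ sin(θ₃−θ₄)].
Numerator sine = +0.85355; denominator sine = +0.86515.
Result = 0.0572·4.294·(+0.85355) / (0.2267·(+0.86515)) = +1.0688 rad/s; magnitude 1.0688 rad/s.

1.07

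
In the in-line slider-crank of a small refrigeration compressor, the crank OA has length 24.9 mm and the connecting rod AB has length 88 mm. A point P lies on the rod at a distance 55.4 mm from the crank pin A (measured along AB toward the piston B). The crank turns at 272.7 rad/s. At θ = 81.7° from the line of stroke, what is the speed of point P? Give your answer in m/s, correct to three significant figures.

ω = 272.7 rad/s.  Crank-pin speed |V_A| = rω = 6.7902 m/s, perpendicular to OA.
Rod angle: sinφ = −(r/L) sinθ ⇒ φ = -16.260°; ω_rod = −rω cosθ/√(L²−r²sin²θ) = -11.603 rad/s.
V_P = V_A + ω_rod × AP, with AP = 0.0554 m along the rod.
Components: V_Px = −rω sinθ − a·ω_rod·sinφ = -6.8991 m/s;  V_Py = rω cosθ + a·ω_rod·cosφ = +0.36312 m/s.
|V_P| = √(V_Px² + V_Py²) = 6.9086 m/s.

6.91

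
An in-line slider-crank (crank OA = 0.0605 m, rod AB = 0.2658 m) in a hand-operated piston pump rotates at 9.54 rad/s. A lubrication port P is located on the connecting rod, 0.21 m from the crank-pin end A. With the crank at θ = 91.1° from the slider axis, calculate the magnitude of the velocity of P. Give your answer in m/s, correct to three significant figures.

ω = 9.54 rad/s.  Crank-pin speed |V_A| = rω = 0.57717 m/s, perpendicular to OA.
Rod angle: sinφ = −(r/L) sinθ ⇒ φ = -13.154°; ω_rod = −rω cosθ/√(L²−r²sin²θ) = +0.042809 rad/s.
V_P = V_A + ω_rod × AP, with AP = 0.21 m along the rod.
Components: V_Px = −rω sinθ − a·ω_rod·sinφ = -0.57502 m/s;  V_Py = rω cosθ + a·ω_rod·cosφ = -0.0023261 m/s.
|V_P| = √(V_Px² + V_Py²) = 0.57502 m/s.

0.575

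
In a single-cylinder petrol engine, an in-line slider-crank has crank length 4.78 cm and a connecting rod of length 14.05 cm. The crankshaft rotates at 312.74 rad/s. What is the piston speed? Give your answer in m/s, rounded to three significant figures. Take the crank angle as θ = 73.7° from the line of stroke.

ω = 312.7 rad/s
For an in-line slider-crank, x = r cosθ + √(L² − r² sin²θ), so v = −rω sinθ·[1 + r cosθ/√(L² − r² sin²θ)].
With r = 0.0478 m, L = 0.1405 m, θ = 73.7°: √(L² − r² sin²θ) = 0.1328 m.
v = −0.0478·312.7·0.95981·[1 + 0.0478·0.28067/0.1328] = -15.798 m/s.
|v| = 15.798 m/s.

15.8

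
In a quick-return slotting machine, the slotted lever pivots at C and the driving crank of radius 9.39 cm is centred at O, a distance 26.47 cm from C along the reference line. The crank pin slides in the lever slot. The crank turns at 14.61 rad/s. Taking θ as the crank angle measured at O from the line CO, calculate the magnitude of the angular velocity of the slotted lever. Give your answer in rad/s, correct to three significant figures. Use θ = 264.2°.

ω = 14.61 rad/s
Crank pin A relative to C: A = (d + r cosθ, r sinθ); lever angle φ = atan2(r sinθ, d + r cosθ).
Differentiating tanφ: φ̇ = rω(d cosθ + r)/(d² + r² + 2dr cosθ).
d² + r² + 2dr cosθ = |CA|² = 0.0738597 m²;  d cosθ + r = +0.06715 m.
|ω_lever| = |0.0939·14.61·+0.06715| / 0.0738597 = 1.2473 rad/s.

1.25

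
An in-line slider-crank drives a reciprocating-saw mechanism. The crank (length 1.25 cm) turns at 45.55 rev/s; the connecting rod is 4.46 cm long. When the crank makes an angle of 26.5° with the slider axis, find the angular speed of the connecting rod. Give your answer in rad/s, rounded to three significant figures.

ω = 286.2 rad/s (converted from 45.55 rev/s).
The rod makes angle φ with the slider axis where L sinφ = r sinθ; differentiating, L cosφ·φ̇ = r ω cosθ.
L cosφ = √(L² − r² sin²θ) = 0.04425 m.
|ω_rod| = r ω |cosθ| / √(L² − r² sin²θ) = 0.0125·286.2·0.89493/0.04425 = 72.353 rad/s.

72.4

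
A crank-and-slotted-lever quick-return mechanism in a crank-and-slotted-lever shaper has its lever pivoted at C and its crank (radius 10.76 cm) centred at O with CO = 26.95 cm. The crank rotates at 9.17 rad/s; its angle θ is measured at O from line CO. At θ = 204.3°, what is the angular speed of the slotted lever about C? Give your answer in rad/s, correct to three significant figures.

4.34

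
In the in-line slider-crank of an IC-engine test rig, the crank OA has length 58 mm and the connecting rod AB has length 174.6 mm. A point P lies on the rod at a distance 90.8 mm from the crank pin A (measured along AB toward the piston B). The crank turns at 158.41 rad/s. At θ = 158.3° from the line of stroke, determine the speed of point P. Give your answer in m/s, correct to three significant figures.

4.99

ω = 158.4 rad/s.  Crank-pin speed |V_A| = rω = 9.1878 m/s, perpendicular to OA.
Rod angle: sinφ = −(r/L) sinθ ⇒ φ = -7.055°; ω_rod = −rω cosθ/√(L²−r²sin²θ) = +49.266 rad/s.
V_P = V_A + ω_rod × AP, with AP = 0.0908 m along the rod.
Components: V_Px = −rω sinθ − a·ω_rod·sinφ = -2.8477 m/s;  V_Py = rω cosθ + a·ω_rod·cosφ = -4.0972 m/s.
|V_P| = √(V_Px² + V_Py²) = 4.9896 m/s.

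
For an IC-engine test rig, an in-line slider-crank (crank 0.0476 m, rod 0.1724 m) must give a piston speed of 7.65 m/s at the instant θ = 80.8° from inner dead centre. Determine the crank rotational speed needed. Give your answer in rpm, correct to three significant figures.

1490

For an in-line slider-crank, |v_piston| = rω|sinθ|·[1 + r cosθ/√(L² − r² sin²θ)].
With r = 0.0476 m, L = 0.1724 m, θ = 80.8°: the bracketed kinematic factor |dx/dθ| = 0.049144 m.
ω = v/|dx/dθ| = 7.65/0.049144 = 155.67 rad/s.
N = 60ω/(2π) = 1486.5 rpm.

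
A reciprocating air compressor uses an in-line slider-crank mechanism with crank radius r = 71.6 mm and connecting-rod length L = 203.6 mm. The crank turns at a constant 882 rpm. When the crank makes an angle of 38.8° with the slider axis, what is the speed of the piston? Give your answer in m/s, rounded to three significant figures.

5.31

ω = 2π·882/60 = 92.36 rad/s
For an in-line slider-crank, x = r cosθ + √(L² − r² sin²θ), so v = −rω sinθ·[1 + r cosθ/√(L² − r² sin²θ)].
With r = 0.0716 m, L = 0.2036 m, θ = 38.8°: √(L² − r² sin²θ) = 0.1986 m.
v = −0.0716·92.36·0.62660·[1 + 0.0716·0.77934/0.1986] = -5.3082 m/s.
|v| = 5.3082 m/s.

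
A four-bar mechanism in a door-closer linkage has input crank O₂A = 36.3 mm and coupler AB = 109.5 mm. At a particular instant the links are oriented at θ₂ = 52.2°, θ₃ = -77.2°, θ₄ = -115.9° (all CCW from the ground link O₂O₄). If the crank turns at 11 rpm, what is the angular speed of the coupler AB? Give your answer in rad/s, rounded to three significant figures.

ω₂ = 1.152 rad/s (from 11 rpm).
Differentiating the loop-closure r₂e^{iθ₂}+r₃e^{iθ₃}=r₁+r₄e^{iθ₄} gives r₂ω₂e^{iθ₂}+r₃ω₃e^{iθ₃}=r₄ω₄e^{iθ₄}.
Eliminating the other unknown: ω₃ = r₂ω₂ sin(θ₄−θ₂) / [r₃ sin(θ₃−θ₄)].
Numerator sine = -0.20620; denominator sine = +0.62524.
Result = 0.0363·1.152·(-0.20620) / (0.1095·(+0.62524)) = -0.12594 rad/s; magnitude 0.12594 rad/s.

0.126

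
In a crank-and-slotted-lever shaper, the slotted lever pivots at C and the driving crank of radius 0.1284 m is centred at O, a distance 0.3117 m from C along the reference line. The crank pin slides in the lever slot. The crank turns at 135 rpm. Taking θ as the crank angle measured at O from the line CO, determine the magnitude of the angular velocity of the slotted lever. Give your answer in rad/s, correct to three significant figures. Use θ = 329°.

3.94

ω = 14.14 rad/s (from 135 rpm).
Crank pin A relative to C: A = (d + r cosθ, r sinθ); lever angle φ = atan2(r sinθ, d + r cosθ).
Differentiating tanφ: φ̇ = rω(d cosθ + r)/(d² + r² + 2dr cosθ).
d² + r² + 2dr cosθ = |CA|² = 0.182255 m²;  d cosθ + r = +0.39558 m.
|ω_lever| = |0.1284·14.14·+0.39558| / 0.182255 = 3.9399 rad/s.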